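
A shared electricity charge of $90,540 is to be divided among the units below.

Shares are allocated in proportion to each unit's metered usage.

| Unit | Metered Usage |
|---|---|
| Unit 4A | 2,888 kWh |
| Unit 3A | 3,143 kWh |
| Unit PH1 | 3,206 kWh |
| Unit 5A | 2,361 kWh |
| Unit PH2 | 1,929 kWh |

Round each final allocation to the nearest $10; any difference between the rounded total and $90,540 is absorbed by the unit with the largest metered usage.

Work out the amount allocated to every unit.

Unit 4A: $19,330 · Unit 3A: $21,040 · Unit PH1: $21,460 · Unit 5A: $15,800 · Unit PH2: $12,910

Metered usage total: 2,888 + 3,143 + 3,206 + 2,361 + 1,929 = 13,527.
Raw shares: Unit 4A 19,330.19; Unit 3A 21,036.98; Unit PH1 21,458.66; Unit 5A 15,802.83; Unit PH2 12,911.34.
At nearest $10: Unit 4A $19,330; Unit 3A $21,040; Unit PH1 $21,460; Unit 5A $15,800; Unit PH2 $12,910. Sum = $90,540.
No rounding difference to absorb.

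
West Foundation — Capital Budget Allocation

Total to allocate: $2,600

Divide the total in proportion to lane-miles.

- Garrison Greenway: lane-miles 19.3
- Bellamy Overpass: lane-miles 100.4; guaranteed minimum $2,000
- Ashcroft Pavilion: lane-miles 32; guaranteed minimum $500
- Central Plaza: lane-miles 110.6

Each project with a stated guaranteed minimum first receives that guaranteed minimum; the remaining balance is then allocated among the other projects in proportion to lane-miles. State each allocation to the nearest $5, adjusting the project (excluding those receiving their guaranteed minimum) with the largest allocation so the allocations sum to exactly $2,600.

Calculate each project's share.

Garrison Greenway: $15 · Bellamy Overpass: $2,000 · Ashcroft Pavilion: $500 · Central Plaza: $85

Minimums first: Bellamy Overpass $2,000; Ashcroft Pavilion $500. Remaining pool $100.
Remaining pool split over remaining lane-miles 129.9: Garrison Greenway 14.86 → $15; Central Plaza 85.14 → $85.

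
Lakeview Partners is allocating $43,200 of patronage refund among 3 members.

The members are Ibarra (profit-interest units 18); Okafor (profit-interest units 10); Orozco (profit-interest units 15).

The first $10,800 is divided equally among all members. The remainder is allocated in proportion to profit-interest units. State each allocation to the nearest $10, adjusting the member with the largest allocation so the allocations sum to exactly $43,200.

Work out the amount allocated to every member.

$10,800 shared equally gives $3,600 per member.
Remainder $32,400 by profit-interest units (total 43): Ibarra 13,562.79 → $13,560; Okafor 7,534.88 → $7,530; Orozco 11,302.33 → $11,300.
Rounding difference +$10 on remainder applied to Ibarra.
Totals: Ibarra $3,600 + $13,570 = $17,170; Okafor $3,600 + $7,530 = $11,130; Orozco $3,600 + $11,300 = $14,900.

Ibarra: $17,170; Okafor: $11,130; Orozco: $14,900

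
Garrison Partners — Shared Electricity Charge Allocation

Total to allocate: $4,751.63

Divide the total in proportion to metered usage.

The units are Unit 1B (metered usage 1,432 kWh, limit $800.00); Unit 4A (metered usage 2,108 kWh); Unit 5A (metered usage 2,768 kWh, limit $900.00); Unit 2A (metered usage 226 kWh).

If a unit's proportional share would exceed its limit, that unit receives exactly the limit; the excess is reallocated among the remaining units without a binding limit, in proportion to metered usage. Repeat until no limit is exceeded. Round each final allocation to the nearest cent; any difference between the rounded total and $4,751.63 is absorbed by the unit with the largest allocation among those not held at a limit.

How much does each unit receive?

Combined metered usage = 6,534.
Proportional shares (ignoring caps): Unit 1B 1,041.3735; Unit 4A 1,532.9715; Unit 5A 2,012.9342; Unit 2A 164.3508.
Held at cap: Unit 1B ($800.00), Unit 5A ($900.00); balance $3,051.63 reallocated over remaining metered usage 2,334.
Redistributed shares: Unit 4A 2,756.1423 → $2,756.14; Unit 2A 295.4877 → $295.49.

Unit 1B: $800.00; Unit 4A: $2,756.14; Unit 5A: $900.00; Unit 2A: $295.49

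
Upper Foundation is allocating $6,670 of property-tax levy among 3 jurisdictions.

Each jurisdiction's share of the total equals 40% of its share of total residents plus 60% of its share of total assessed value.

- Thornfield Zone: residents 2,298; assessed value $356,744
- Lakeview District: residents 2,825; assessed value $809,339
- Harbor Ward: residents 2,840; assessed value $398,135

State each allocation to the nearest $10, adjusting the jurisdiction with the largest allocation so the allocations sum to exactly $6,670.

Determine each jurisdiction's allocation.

Residents total 7,963; assessed value total 1,564,218.
Composite weights (40% residents + 60% assessed value): Thornfield Zone 0.2523; Lakeview District 0.4524; Harbor Ward 0.2954.
Proportional shares: Thornfield Zone 1,682.66; Lakeview District 3,017.18; Harbor Ward 1,970.16.
At nearest $10: Thornfield Zone $1,680; Lakeview District $3,020; Harbor Ward $1,970. Sum = $6,670.
Sum already equals the total — no adjustment.

Thornfield Zone: $1,680; Lakeview District: $3,020; Harbor Ward: $1,970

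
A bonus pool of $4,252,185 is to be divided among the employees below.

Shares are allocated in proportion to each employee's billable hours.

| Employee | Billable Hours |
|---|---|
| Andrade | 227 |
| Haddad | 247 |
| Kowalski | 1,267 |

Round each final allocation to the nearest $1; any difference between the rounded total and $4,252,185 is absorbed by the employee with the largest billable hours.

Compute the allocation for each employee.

Combined billable hours = 227 + 247 + 1,267 = 1,741.
Unrounded shares: Andrade 554,420.45; Haddad 603,268.06; Kowalski 3,094,496.49.
At nearest $1: Andrade $554,420; Haddad $603,268; Kowalski $3,094,496. Sum = $4,252,184.
Difference $4,252,185 − $4,252,184 = +$1 applied to largest billable hours (Kowalski): Kowalski becomes $3,094,497.

Andrade: $554,420; Haddad: $603,268; Kowalski: $3,094,497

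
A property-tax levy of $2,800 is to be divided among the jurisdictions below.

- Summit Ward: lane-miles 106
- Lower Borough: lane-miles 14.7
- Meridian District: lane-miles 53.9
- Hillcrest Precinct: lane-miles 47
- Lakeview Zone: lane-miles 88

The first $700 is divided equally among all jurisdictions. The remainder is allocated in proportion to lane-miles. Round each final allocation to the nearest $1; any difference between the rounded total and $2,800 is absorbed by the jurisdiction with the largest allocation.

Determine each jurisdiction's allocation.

Summit Ward: $858 | Lower Borough: $240 | Meridian District: $506 | Hillcrest Precinct: $459 | Lakeview Zone: $737

Equal tier: $700 ÷ 5 = $140 apiece.
Remainder $2,100 by lane-miles (total 309.6): Summit Ward 718.99 → $719; Lower Borough 99.71 → $100; Meridian District 365.60 → $366; Hillcrest Precinct 318.80 → $319; Lakeview Zone 596.90 → $597.
Rounding difference −$1 on remainder applied to Summit Ward.
Totals: Summit Ward $140 + $718 = $858; Lower Borough $140 + $100 = $240; Meridian District $140 + $366 = $506; Hillcrest Precinct $140 + $319 = $459; Lakeview Zone $140 + $597 = $737.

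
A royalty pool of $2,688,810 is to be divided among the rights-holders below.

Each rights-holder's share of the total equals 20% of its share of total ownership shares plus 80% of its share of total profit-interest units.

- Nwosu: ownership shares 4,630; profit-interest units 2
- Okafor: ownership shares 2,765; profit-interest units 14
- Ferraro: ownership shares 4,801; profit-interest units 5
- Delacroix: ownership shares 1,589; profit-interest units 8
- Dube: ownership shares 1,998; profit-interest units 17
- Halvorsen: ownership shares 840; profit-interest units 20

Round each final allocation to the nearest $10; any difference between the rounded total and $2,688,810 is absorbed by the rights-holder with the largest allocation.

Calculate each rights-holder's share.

Nwosu: $214,970; Okafor: $545,730; Ferraro: $318,270; Delacroix: $312,140; Dube: $618,690; Halvorsen: $679,010

Totals — ownership shares 16,623, profit-interest units 66.
Blended shares (20% ownership shares + 80% profit-interest units): Nwosu 0.0799; Okafor 0.2030; Ferraro 0.1184; Delacroix 0.1161; Dube 0.2301; Halvorsen 0.2525.
Raw shares: Nwosu 214,965.99; Okafor 545,731.98; Ferraro 318,272.83; Delacroix 312,138.00; Dube 618,694.07; Halvorsen 679,007.13.
After rounding ($10): Nwosu $214,970; Okafor $545,730; Ferraro $318,270; Delacroix $312,140; Dube $618,690; Halvorsen $679,010. Sum = $2,688,810.
No rounding difference to absorb.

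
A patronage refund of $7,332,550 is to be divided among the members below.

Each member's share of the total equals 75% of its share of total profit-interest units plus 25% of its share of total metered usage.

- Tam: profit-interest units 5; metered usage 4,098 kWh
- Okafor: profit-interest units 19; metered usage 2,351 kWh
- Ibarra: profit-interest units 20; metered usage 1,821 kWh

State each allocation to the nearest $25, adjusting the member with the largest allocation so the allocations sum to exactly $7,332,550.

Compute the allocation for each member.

Tam: $1,533,300; Okafor: $2,895,875; Ibarra: $2,903,375

Profit-interest units total 44; metered usage total 8,270.
Blended shares (75% profit-interest units + 25% metered usage): Tam 0.2091; Okafor 0.3949; Ibarra 0.3960.
Unrounded shares: Tam 1,533,300.53; Okafor 2,895,871.61; Ibarra 2,903,377.86.
After rounding ($25): Tam $1,533,300; Okafor $2,895,875; Ibarra $2,903,375. Sum = $7,332,550.
No rounding difference to absorb.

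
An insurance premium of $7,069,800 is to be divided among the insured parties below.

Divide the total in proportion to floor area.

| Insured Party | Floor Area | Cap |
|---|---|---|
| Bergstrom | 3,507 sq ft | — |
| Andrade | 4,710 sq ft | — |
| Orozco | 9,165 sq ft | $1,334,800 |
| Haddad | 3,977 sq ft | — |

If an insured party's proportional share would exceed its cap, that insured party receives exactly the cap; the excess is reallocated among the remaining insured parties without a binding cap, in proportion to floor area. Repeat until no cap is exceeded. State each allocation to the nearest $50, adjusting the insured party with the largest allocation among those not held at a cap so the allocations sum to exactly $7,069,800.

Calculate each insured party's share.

Total floor area = 21,359.
Proportional shares (ignoring caps): Bergstrom 1,160,812.24; Andrade 1,559,003.61; Orozco 3,033,602.56; Haddad 1,316,381.60.
Cap binds for Orozco ($1,334,800); remaining pool $5,735,000 reallocated over remaining floor area 12,194.
Remaining shares: Bergstrom 1,649,388.63 → $1,649,400; Andrade 2,215,175.50 → $2,215,200; Haddad 1,870,435.87 → $1,870,450.
Rounding difference −$50 applied to Andrade → $2,215,150.

Bergstrom: $1,649,400 · Andrade: $2,215,150 · Orozco: $1,334,800 · Haddad: $1,870,450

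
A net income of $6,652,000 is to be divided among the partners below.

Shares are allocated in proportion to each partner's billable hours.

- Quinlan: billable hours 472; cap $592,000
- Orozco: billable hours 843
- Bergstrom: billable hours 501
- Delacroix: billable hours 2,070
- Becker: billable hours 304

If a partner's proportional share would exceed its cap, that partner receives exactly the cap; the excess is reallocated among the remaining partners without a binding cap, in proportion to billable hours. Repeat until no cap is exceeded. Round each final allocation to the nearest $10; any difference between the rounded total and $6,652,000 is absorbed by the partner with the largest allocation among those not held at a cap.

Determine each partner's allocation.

Sum of billable hours: 4,190.
Pro-rata shares before constraints: Quinlan 749,342.24; Orozco 1,338,337.95; Bergstrom 795,382.34; Delacroix 3,286,310.26; Becker 482,627.21.
Cap binds for Quinlan ($592,000); balance $6,060,000 reallocated over remaining billable hours 3,718.
Shares after redistribution: Orozco 1,374,012.91 → $1,374,010; Bergstrom 816,584.19 → $816,580; Delacroix 3,373,910.70 → $3,373,910; Becker 495,492.20 → $495,490.
Rounding difference +$10 applied to Delacroix → $3,373,920.

Quinlan: $592,000 · Orozco: $1,374,010 · Bergstrom: $816,580 · Delacroix: $3,373,920 · Becker: $495,490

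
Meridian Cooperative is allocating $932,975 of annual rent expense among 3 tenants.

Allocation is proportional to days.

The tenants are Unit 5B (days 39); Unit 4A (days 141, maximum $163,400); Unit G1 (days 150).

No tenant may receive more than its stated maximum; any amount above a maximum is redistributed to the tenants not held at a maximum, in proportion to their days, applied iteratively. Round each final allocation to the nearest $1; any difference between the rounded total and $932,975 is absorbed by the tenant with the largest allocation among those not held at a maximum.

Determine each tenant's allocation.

Combined days = 330.
Proportional shares (ignoring caps): Unit 5B 110,260.68; Unit 4A 398,634.77; Unit G1 424,079.55.
Cap binds for Unit 4A ($163,400); residual $769,575 reallocated over remaining days 189.
Remaining shares: Unit 5B 158,801.19 → $158,801; Unit G1 610,773.81 → $610,774.

Unit 5B: $158,801; Unit 4A: $163,400; Unit G1: $610,774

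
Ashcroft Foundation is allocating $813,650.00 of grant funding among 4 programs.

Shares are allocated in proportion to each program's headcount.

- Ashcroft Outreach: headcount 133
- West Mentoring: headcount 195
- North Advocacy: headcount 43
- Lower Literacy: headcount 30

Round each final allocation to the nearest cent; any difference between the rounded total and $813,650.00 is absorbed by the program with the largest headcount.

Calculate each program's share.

Total headcount = 133 + 195 + 43 + 30 = 401.
Pro-rata amounts: Ashcroft Outreach 269,863.9651; West Mentoring 395,665.2120; North Advocacy 87,249.2519; Lower Literacy 60,871.5711.
After rounding (cent): Ashcroft Outreach $269,863.97; West Mentoring $395,665.21; North Advocacy $87,249.25; Lower Literacy $60,871.57. Sum = $813,650.00.
No rounding difference to absorb.

Ashcroft Outreach: $269,863.97; West Mentoring: $395,665.21; North Advocacy: $87,249.25; Lower Literacy: $60,871.57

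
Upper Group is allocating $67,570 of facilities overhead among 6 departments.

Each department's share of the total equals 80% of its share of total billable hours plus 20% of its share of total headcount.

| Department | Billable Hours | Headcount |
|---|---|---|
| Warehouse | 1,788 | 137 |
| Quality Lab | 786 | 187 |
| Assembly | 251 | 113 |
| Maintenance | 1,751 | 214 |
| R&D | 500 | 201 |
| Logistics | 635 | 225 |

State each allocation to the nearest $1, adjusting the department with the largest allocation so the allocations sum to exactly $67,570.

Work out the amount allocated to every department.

Totals — billable hours 5,711, headcount 1,077.
Blended shares (80% billable hours + 20% headcount): Warehouse 0.2759; Quality Lab 0.1448; Assembly 0.0561; Maintenance 0.2850; R&D 0.1074; Logistics 0.1307.
Unrounded shares: Warehouse 18,642.90; Quality Lab 9,786.12; Assembly 3,793.68; Maintenance 19,258.87; R&D 7,254.73; Logistics 8,833.69.
At nearest $1: Warehouse $18,643; Quality Lab $9,786; Assembly $3,794; Maintenance $19,259; R&D $7,255; Logistics $8,834. Sum = $67,571.
Difference $67,570 − $67,571 = −$1 applied to largest allocation (Maintenance): Maintenance becomes $19,258.

Warehouse: $18,643 · Quality Lab: $9,786 · Assembly: $3,794 · Maintenance: $19,258 · R&D: $7,255 · Logistics: $8,834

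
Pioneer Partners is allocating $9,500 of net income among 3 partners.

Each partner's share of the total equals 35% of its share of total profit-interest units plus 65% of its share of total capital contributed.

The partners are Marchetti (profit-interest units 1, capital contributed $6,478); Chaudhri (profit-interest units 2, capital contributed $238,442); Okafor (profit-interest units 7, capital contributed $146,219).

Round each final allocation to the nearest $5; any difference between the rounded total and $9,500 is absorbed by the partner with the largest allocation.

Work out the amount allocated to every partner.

Marchetti: $435 | Chaudhri: $4,430 | Okafor: $4,635

Totals — profit-interest units 10, capital contributed 391,139.
Composite weights (35% profit-interest units + 65% capital contributed): Marchetti 0.0458; Chaudhri 0.4662; Okafor 0.4880.
Pro-rata amounts: Marchetti 434.77; Chaudhri 4,429.34; Okafor 4,635.89.
Rounded to nearest $5: Marchetti $435; Chaudhri $4,430; Okafor $4,635. Sum = $9,500.
Sum already equals the total — no adjustment.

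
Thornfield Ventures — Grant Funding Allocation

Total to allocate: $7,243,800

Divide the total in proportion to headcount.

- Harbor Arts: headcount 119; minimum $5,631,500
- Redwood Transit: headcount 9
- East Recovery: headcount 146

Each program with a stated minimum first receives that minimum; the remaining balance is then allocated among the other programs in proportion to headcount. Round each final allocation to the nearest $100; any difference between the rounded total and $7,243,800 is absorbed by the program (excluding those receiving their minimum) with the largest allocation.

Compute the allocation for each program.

Minimums first: Harbor Arts $5,631,500. Balance $1,612,300.
Balance split over remaining headcount 155: Redwood Transit 93,617.42 → $93,600; East Recovery 1,518,682.58 → $1,518,700.

Harbor Arts: $5,631,500 | Redwood Transit: $93,600 | East Recovery: $1,518,700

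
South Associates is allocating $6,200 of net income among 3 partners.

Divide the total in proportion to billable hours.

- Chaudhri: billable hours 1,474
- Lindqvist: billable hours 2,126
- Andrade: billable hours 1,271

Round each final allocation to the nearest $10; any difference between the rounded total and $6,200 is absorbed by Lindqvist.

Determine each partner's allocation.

Billable hours total: 4,871.
Unrounded shares: Chaudhri 1,474/4,871 × $6,200 = 1,876.17; Lindqvist 2,126/4,871 × $6,200 = 2,706.06; Andrade 1,271/4,871 × $6,200 = 1,617.78.
After rounding ($10): Chaudhri $1,880; Lindqvist $2,710; Andrade $1,620. Sum = $6,210.
Difference $6,200 − $6,210 = −$10 applied to Lindqvist: Lindqvist becomes $2,700.

Chaudhri: $1,880 | Lindqvist: $2,700 | Andrade: $1,620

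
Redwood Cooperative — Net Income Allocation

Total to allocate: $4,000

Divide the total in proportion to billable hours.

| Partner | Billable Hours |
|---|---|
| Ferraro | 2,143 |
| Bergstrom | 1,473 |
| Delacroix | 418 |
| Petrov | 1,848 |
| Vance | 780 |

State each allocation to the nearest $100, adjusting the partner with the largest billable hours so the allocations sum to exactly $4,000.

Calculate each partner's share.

Sum of billable hours: 6,662.
Pro-rata amounts: Ferraro 2,143/6,662 × $4,000 = 1,286.70; Bergstrom 1,473/6,662 × $4,000 = 884.42; Delacroix 418/6,662 × $4,000 = 250.98; Petrov 1,848/6,662 × $4,000 = 1,109.58; Vance 780/6,662 × $4,000 = 468.33.
At nearest $100: Ferraro $1,300; Bergstrom $900; Delacroix $300; Petrov $1,100; Vance $500. Sum = $4,100.
Difference $4,000 − $4,100 = −$100 applied to largest billable hours (Ferraro): Ferraro becomes $1,200.

Ferraro: $1,200 | Bergstrom: $900 | Delacroix: $300 | Petrov: $1,100 | Vance: $500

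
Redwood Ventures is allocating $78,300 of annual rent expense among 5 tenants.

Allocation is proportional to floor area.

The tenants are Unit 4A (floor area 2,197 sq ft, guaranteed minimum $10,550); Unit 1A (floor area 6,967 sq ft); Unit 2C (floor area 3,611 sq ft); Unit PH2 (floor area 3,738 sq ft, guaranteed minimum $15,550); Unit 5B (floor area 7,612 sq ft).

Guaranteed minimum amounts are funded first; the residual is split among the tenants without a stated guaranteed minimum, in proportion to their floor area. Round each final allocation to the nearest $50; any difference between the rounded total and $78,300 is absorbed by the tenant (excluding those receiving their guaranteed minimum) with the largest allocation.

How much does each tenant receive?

Unit 4A: $10,550 · Unit 1A: $20,000 · Unit 2C: $10,350 · Unit PH2: $15,550 · Unit 5B: $21,850

Fund the minimums — Unit 4A $10,550; Unit PH2 $15,550. Residual $52,200.
Residual split over remaining floor area 18,190: Unit 1A 19,993.26 → $20,000; Unit 2C 10,362.52 → $10,350; Unit 5B 21,844.22 → $21,850.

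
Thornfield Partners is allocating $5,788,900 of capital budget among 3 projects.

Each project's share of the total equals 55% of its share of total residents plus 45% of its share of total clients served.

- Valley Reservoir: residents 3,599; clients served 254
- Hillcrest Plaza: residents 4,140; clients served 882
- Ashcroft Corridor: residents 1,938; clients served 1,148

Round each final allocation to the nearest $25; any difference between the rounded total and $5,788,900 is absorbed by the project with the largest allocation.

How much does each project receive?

Residents total 9,677; clients served total 2,284.
Composite weights (55% residents + 45% clients served): Valley Reservoir 0.2546; Hillcrest Plaza 0.4091; Ashcroft Corridor 0.3363.
Pro-rata amounts: Valley Reservoir 1,473,829.70; Hillcrest Plaza 2,368,090.08; Ashcroft Corridor 1,946,980.21.
Rounded to nearest $25: Valley Reservoir $1,473,825; Hillcrest Plaza $2,368,100; Ashcroft Corridor $1,946,975. Sum = $5,788,900.
Sum already equals the total — no adjustment.

Valley Reservoir: $1,473,825; Hillcrest Plaza: $2,368,100; Ashcroft Corridor: $1,946,975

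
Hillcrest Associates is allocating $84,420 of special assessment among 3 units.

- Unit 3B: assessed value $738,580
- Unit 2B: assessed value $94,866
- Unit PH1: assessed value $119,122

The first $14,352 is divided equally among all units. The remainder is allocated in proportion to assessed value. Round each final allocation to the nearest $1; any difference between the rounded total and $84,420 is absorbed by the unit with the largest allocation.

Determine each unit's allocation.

$14,352 shared equally gives $4,784 per unit.
Remainder $70,068 by assessed value (total 952,568): Unit 3B 54,327.69 → $54,328; Unit 2B 6,978.05 → $6,978; Unit PH1 8,762.25 → $8,762.
Totals: Unit 3B $4,784 + $54,328 = $59,112; Unit 2B $4,784 + $6,978 = $11,762; Unit PH1 $4,784 + $8,762 = $13,546.

Unit 3B: $59,112 | Unit 2B: $11,762 | Unit PH1: $13,546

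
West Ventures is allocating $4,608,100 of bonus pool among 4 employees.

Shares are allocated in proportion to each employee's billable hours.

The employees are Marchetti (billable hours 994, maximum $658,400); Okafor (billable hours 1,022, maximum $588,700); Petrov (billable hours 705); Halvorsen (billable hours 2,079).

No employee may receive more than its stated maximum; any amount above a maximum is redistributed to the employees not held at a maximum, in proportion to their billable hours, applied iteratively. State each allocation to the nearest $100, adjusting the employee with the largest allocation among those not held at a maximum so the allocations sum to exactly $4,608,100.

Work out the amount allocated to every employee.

Billable hours total: 4,800.
Unconstrained shares: Marchetti 954,260.71; Okafor 981,141.29; Petrov 676,814.69; Halvorsen 1,995,883.31.
Cap binds for Marchetti ($658,400), Okafor ($588,700); remaining pool $3,361,000 reallocated over remaining billable hours 2,784.
Shares after redistribution: Petrov 851,115.30 → $851,100; Halvorsen 2,509,884.70 → $2,509,900.

Marchetti: $658,400; Okafor: $588,700; Petrov: $851,100; Halvorsen: $2,509,900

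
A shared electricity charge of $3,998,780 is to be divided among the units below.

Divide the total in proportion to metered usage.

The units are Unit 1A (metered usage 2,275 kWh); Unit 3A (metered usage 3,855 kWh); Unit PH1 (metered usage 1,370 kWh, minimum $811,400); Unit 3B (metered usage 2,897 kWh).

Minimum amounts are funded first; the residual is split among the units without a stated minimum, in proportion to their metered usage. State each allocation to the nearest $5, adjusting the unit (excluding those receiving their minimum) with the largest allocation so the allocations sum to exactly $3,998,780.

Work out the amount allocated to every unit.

Unit 1A: $803,290 | Unit 3A: $1,361,175 | Unit PH1: $811,400 | Unit 3B: $1,022,915

Fund the minimums — Unit PH1 $811,400. Residual $3,187,380.
Residual split over remaining metered usage 9,027: Unit 1A 803,288.97 → $803,290; Unit 3A 1,361,177.57 → $1,361,180; Unit 3B 1,022,913.47 → $1,022,915.
Rounding difference −$5 applied to Unit 3A → $1,361,175.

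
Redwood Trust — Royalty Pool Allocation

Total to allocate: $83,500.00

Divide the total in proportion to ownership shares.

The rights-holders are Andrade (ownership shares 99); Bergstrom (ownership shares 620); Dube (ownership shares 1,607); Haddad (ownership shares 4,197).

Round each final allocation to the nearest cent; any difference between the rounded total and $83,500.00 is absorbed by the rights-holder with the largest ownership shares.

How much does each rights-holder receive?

Andrade: $1,267.28; Bergstrom: $7,936.53; Dube: $20,570.98; Haddad: $53,725.21

Sum of ownership shares: 99 + 620 + 1,607 + 4,197 = 6,523.
Proportional shares: Andrade 1,267.28499; Bergstrom 7,936.5323; Dube 20,570.9796; Haddad 53,725.2031.
After rounding (cent): Andrade $1,267.28; Bergstrom $7,936.53; Dube $20,570.98; Haddad $53,725.20. Sum = $83,499.99.
Difference $83,500.00 − $83,499.99 = +$0.01 applied to largest ownership shares (Haddad): Haddad becomes $53,725.21.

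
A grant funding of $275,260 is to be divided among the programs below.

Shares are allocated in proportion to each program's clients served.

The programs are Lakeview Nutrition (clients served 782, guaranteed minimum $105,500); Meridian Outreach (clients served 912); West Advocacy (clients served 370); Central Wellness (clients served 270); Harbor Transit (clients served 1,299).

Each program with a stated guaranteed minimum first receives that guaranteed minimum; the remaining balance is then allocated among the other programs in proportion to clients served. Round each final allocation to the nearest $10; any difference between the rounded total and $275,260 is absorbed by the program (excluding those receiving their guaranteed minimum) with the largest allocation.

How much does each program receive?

Guaranteed amounts: Lakeview Nutrition $105,500. Balance $169,760.
Balance split over remaining clients served 2,851: Meridian Outreach 54,304.15 → $54,300; West Advocacy 22,031.29 → $22,030; Central Wellness 16,076.89 → $16,080; Harbor Transit 77,347.68 → $77,350.

Lakeview Nutrition: $105,500 · Meridian Outreach: $54,300 · West Advocacy: $22,030 · Central Wellness: $16,080 · Harbor Transit: $77,350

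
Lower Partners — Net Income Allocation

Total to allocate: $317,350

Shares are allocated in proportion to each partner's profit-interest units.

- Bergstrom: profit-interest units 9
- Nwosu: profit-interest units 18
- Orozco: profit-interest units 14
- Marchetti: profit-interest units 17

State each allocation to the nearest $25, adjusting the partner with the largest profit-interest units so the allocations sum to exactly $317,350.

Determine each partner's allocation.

Bergstrom: $49,250 · Nwosu: $98,475 · Orozco: $76,600 · Marchetti: $93,025

Profit-interest units total: 58.
Raw shares: Bergstrom 9/58 × $317,350 = 49,243.97; Nwosu 18/58 × $317,350 = 98,487.93; Orozco 14/58 × $317,350 = 76,601.72; Marchetti 17/58 × $317,350 = 93,016.38.
Rounded to nearest $25: Bergstrom $49,250; Nwosu $98,500; Orozco $76,600; Marchetti $93,025. Sum = $317,375.
Difference $317,350 − $317,375 = −$25 applied to largest profit-interest units (Nwosu): Nwosu becomes $98,475.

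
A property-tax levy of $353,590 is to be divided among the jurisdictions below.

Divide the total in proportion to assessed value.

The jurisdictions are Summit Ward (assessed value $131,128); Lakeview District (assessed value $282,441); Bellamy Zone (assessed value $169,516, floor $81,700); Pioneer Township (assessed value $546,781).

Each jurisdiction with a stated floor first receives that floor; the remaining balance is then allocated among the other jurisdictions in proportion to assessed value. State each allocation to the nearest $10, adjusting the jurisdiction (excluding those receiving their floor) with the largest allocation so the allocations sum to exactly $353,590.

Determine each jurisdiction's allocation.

Guaranteed amounts: Bellamy Zone $81,700. Residual $271,890.
Residual split over remaining assessed value 960,350: Summit Ward 37,124.37 → $37,120; Lakeview District 79,963.43 → $79,960; Pioneer Township 154,802.19 → $154,800.
Rounding difference +$10 applied to Pioneer Township → $154,810.

Summit Ward: $37,120 · Lakeview District: $79,960 · Bellamy Zone: $81,700 · Pioneer Township: $154,810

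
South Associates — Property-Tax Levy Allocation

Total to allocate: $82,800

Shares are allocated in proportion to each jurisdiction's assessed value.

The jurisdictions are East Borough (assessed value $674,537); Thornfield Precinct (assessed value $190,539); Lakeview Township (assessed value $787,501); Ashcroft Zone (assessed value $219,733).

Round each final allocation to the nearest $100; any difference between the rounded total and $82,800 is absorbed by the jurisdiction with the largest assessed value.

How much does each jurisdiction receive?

Total assessed value = 1,872,310.
Unrounded shares: East Borough 674,537/1,872,310 × $82,800 = 29,830.35; Thornfield Precinct 190,539/1,872,310 × $82,800 = 8,426.29; Lakeview Township 787,501/1,872,310 × $82,800 = 34,826.01; Ashcroft Zone 219,733/1,872,310 × $82,800 = 9,717.35.
After rounding ($100): East Borough $29,800; Thornfield Precinct $8,400; Lakeview Township $34,800; Ashcroft Zone $9,700. Sum = $82,700.
Difference $82,800 − $82,700 = +$100 applied to largest assessed value (Lakeview Township): Lakeview Township becomes $34,900.

East Borough: $29,800 · Thornfield Precinct: $8,400 · Lakeview Township: $34,900 · Ashcroft Zone: $9,700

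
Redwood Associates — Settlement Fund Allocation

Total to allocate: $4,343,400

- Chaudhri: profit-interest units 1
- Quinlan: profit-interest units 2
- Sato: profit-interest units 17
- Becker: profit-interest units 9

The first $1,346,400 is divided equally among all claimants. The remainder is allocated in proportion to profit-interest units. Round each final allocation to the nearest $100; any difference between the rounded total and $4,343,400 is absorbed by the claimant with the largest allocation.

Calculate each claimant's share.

$1,346,400 shared equally gives $336,600 per claimant.
Remainder $2,997,000 by profit-interest units (total 29): Chaudhri 103,344.83 → $103,300; Quinlan 206,689.66 → $206,700; Sato 1,756,862.07 → $1,756,900; Becker 930,103.45 → $930,100.
Totals: Chaudhri $336,600 + $103,300 = $439,900; Quinlan $336,600 + $206,700 = $543,300; Sato $336,600 + $1,756,900 = $2,093,500; Becker $336,600 + $930,100 = $1,266,700.

Chaudhri: $439,900 | Quinlan: $543,300 | Sato: $2,093,500 | Becker: $1,266,700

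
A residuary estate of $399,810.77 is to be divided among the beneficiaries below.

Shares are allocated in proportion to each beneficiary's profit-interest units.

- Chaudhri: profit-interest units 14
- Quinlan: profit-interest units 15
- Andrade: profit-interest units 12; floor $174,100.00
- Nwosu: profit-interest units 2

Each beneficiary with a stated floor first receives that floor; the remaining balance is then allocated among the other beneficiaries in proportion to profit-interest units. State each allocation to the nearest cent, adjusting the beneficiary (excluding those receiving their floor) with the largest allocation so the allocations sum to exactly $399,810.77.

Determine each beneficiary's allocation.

Chaudhri: $101,933.90 | Quinlan: $109,214.88 | Andrade: $174,100.00 | Nwosu: $14,561.99

Guaranteed amounts: Andrade $174,100.00. Remaining pool $225,710.77.
Remaining pool split over remaining profit-interest units 31: Chaudhri 101,933.8961 → $101,933.90; Quinlan 109,214.8887 → $109,214.89; Nwosu 14,561.9852 → $14,561.99.
Rounding difference −$0.01 applied to Quinlan → $109,214.88.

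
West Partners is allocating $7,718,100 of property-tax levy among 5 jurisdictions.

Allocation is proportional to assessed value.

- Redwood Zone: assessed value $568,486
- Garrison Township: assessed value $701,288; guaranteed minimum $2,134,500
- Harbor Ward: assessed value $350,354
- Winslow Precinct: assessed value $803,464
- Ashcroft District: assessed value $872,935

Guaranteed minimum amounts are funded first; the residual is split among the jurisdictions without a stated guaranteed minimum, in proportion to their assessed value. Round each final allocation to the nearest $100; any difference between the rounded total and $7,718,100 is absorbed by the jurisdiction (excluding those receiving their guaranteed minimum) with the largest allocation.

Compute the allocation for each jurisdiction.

Minimums first: Garrison Township $2,134,500. Balance $5,583,600.
Balance split over remaining assessed value 2,595,239: Redwood Zone 1,223,085.21 → $1,223,100; Harbor Ward 753,778.98 → $753,800; Winslow Precinct 1,728,635.24 → $1,728,600; Ashcroft District 1,878,100.58 → $1,878,100.

Redwood Zone: $1,223,100 | Garrison Township: $2,134,500 | Harbor Ward: $753,800 | Winslow Precinct: $1,728,600 | Ashcroft District: $1,878,100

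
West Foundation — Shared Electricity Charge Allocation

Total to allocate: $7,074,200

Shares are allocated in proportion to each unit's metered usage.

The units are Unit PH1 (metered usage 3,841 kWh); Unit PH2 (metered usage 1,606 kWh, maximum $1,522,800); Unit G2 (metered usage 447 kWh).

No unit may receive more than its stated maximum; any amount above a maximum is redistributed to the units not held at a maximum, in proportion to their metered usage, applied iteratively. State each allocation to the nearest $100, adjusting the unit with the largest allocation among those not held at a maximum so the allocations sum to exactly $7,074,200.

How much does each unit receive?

Unit PH1: $4,972,700 | Unit PH2: $1,522,800 | Unit G2: $578,700

Combined metered usage = 5,894.
Pro-rata shares before constraints: Unit PH1 4,610,112.35; Unit PH2 1,927,581.47; Unit G2 536,506.18.
Held at cap: Unit PH2 ($1,522,800); balance $5,551,400 reallocated over remaining metered usage 4,288.
Shares after redistribution: Unit PH1 4,972,697.62 → $4,972,700; Unit G2 578,702.38 → $578,700.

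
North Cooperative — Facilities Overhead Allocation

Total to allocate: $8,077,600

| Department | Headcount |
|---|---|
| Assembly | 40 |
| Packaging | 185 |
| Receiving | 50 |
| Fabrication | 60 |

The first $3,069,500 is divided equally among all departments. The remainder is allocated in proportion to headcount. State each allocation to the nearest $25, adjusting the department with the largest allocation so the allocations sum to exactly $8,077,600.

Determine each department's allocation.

Equal tier: $3,069,500 ÷ 4 = $767,375 apiece.
Remainder $5,008,100 by headcount (total 335): Assembly 597,982.09 → $597,975; Packaging 2,765,667.16 → $2,765,675; Receiving 747,477.61 → $747,475; Fabrication 896,973.13 → $896,975.
Totals: Assembly $767,375 + $597,975 = $1,365,350; Packaging $767,375 + $2,765,675 = $3,533,050; Receiving $767,375 + $747,475 = $1,514,850; Fabrication $767,375 + $896,975 = $1,664,350.

Assembly: $1,365,350; Packaging: $3,533,050; Receiving: $1,514,850; Fabrication: $1,664,350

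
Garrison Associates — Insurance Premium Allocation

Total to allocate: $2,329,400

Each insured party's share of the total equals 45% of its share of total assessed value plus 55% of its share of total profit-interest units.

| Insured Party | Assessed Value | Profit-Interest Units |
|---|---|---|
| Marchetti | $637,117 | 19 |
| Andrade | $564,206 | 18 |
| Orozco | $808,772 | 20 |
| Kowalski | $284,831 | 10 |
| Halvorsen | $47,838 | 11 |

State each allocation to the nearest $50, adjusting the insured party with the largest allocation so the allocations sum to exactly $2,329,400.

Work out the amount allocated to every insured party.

Assessed value total 2,342,764; profit-interest units total 78.
Blended shares (45% assessed value + 55% profit-interest units): Marchetti 0.2564; Andrade 0.2353; Orozco 0.2964; Kowalski 0.1252; Halvorsen 0.0868.
Pro-rata amounts: Marchetti 597,147.06; Andrade 548,099.02; Orozco 690,376.44; Kowalski 291,695.36; Halvorsen 202,082.12.
At nearest $50: Marchetti $597,150; Andrade $548,100; Orozco $690,400; Kowalski $291,700; Halvorsen $202,100. Sum = $2,329,450.
Difference $2,329,400 − $2,329,450 = −$50 applied to largest allocation (Orozco): Orozco becomes $690,350.

Marchetti: $597,150 | Andrade: $548,100 | Orozco: $690,350 | Kowalski: $291,700 | Halvorsen: $202,100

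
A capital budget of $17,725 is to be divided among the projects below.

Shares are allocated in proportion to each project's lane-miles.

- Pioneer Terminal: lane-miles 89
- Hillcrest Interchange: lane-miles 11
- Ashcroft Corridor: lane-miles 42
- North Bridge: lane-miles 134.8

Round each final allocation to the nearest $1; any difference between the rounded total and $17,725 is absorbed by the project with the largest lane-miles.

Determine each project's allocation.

Sum of lane-miles: 276.8.
Pro-rata amounts: Pioneer Terminal 89/276.8 × $17,725 = 5,699.15; Hillcrest Interchange 11/276.8 × $17,725 = 704.39; Ashcroft Corridor 42/276.8 × $17,725 = 2,689.49; North Bridge 134.8/276.8 × $17,725 = 8,631.97.
After rounding ($1): Pioneer Terminal $5,699; Hillcrest Interchange $704; Ashcroft Corridor $2,689; North Bridge $8,632. Sum = $17,724.
Difference $17,725 − $17,724 = +$1 applied to largest lane-miles (North Bridge): North Bridge becomes $8,633.

Pioneer Terminal: $5,699; Hillcrest Interchange: $704; Ashcroft Corridor: $2,689; North Bridge: $8,633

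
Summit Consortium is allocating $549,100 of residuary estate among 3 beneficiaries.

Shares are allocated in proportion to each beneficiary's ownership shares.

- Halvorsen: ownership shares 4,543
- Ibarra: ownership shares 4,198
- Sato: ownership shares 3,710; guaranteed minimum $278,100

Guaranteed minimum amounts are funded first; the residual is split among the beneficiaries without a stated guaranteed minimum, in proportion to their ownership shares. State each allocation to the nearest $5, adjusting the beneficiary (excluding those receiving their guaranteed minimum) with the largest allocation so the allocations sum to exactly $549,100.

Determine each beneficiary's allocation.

Halvorsen: $140,850 · Ibarra: $130,150 · Sato: $278,100

Fund the minimums — Sato $278,100. Residual $271,000.
Residual split over remaining ownership shares 8,741: Halvorsen 140,848.07 → $140,850; Ibarra 130,151.93 → $130,150.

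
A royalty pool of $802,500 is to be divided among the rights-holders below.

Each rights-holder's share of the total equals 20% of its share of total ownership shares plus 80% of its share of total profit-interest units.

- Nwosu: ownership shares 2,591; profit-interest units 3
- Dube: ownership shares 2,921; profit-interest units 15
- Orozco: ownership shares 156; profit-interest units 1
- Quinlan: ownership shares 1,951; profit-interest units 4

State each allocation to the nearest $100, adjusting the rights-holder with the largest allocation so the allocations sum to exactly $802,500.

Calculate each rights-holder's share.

Nwosu: $138,300; Dube: $480,200; Orozco: $31,200; Quinlan: $152,800

Totals — ownership shares 7,619, profit-interest units 23.
Blended shares (20% ownership shares + 80% profit-interest units): Nwosu 0.1724; Dube 0.5984; Orozco 0.0389; Quinlan 0.1903.
Raw shares: Nwosu 138,320.51; Dube 480,228.73; Orozco 31,199.30; Quinlan 152,751.47.
Rounded to nearest $100: Nwosu $138,300; Dube $480,200; Orozco $31,200; Quinlan $152,800. Sum = $802,500.
Rounded total matches; no reconciliation needed.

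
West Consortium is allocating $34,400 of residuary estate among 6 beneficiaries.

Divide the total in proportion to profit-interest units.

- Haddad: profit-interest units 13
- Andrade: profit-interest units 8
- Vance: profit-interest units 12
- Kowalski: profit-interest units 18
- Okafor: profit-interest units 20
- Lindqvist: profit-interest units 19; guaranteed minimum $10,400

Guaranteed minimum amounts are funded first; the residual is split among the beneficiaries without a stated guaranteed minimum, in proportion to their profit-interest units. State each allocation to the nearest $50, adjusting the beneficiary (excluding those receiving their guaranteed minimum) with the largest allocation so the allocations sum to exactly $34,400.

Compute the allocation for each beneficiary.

Minimums first: Lindqvist $10,400. Remaining pool $24,000.
Remaining pool split over remaining profit-interest units 71: Haddad 4,394.37 → $4,400; Andrade 2,704.23 → $2,700; Vance 4,056.34 → $4,050; Kowalski 6,084.51 → $6,100; Okafor 6,760.56 → $6,750.

Haddad: $4,400 · Andrade: $2,700 · Vance: $4,050 · Kowalski: $6,100 · Okafor: $6,750 · Lindqvist: $10,400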